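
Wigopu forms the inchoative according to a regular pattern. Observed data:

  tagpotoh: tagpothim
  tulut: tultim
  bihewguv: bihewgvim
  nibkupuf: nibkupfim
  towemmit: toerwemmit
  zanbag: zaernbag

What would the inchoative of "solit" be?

soerlit

tulut and towemmit both end in -t yet inflect differently (tultim, toerwemmit), so the final letter is not what conditions the rule; the last vowel is.
"solit" has last vowel 'i'. The one such stem in the data (towemmit → toerwemmit) inserts -er- after the first vowel (as does zanbag), so the same rule applies.
The other pattern: stems whose last vowel is 'o' or 'u' delete the last vowel and add -im.
So solit → soerlit.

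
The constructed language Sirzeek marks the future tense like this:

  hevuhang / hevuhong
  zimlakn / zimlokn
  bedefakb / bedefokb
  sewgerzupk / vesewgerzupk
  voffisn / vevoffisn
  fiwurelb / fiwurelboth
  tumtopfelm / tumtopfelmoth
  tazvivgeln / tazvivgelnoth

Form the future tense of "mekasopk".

"mekasopk" has second-to-last letter 'p'. The one such stem in the data (sewgerzupk → vesewgerzupk) adds the prefix ve-, so the same rule applies.
So mekasopk → vemekasopk.

vemekasopk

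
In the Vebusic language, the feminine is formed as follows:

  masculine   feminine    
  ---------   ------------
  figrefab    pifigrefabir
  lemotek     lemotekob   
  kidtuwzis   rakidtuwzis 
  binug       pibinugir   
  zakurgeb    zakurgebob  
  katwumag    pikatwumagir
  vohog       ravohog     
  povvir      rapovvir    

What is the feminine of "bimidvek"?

bimidvekob

katwumag and vohog both end in -g yet inflect differently (pikatwumagir, ravohog), so the final letter is not what conditions the rule; the last vowel is.
"bimidvek" has last vowel 'e'. The stems whose last vowel is 'e' (lemotek → lemotekob, zakurgeb → zakurgebob) add -ob.
The other patterns: stems whose last vowel is 'a' or 'u' add pi- … -ir around the stem; stems whose last vowel is 'i' or 'o' add the prefix ra-.
So bimidvek → bimidvekob.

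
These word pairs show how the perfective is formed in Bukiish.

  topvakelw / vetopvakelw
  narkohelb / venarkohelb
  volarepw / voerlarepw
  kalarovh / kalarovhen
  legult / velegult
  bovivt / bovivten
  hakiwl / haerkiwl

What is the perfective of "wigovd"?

bovivt and legult both end in -t yet inflect differently (bovivten, velegult), so the final letter is not what conditions the rule; the second-to-last letter is.
"wigovd" has second-to-last letter 'v'. The stems whose second-to-last letter is 'v' (bovivt → bovivten, kalarovh → kalarovhen) add -en.
The other patterns: stems whose second-to-last letter is 'l' add the prefix ve-; stems whose second-to-last letter is 'p' or 'w' insert -er- after the first vowel.
So wigovd → wigovden.

wigovden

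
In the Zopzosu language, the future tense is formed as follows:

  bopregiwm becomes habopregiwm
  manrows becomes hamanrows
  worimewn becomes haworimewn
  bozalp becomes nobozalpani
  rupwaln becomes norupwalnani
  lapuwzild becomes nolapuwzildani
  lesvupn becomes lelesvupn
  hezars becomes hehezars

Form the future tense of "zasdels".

nozasdelsani

worimewn and rupwaln both end in -n yet inflect differently (haworimewn, norupwalnani), so the final letter is not what conditions the rule; the second-to-last letter is.
"zasdels" has second-to-last letter 'l'. The stems whose second-to-last letter is 'l' (bozalp → nobozalpani, rupwaln → norupwalnani, lapuwzild → nolapuwzildani) add no- … -ani around the stem.
The other patterns: stems whose second-to-last letter is 'w' add the prefix ha-; stems whose second-to-last letter is 'p' or 'r' repeat the first consonant+vowel as a prefix.
So zasdels → nozasdelsani.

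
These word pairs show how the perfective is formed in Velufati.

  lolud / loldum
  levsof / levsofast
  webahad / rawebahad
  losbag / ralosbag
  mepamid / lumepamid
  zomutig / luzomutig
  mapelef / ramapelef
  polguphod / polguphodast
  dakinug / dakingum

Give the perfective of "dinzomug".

webahad and polguphod both end in -d yet inflect differently (rawebahad, polguphodast), so the final letter is not what conditions the rule; the last vowel is.
"dinzomug" has last vowel 'u'. The stems whose last vowel is 'u' (dakinug → dakingum, lolud → loldum) delete the last vowel and add -um.
So dinzomug → dinzomgum.

dinzomgum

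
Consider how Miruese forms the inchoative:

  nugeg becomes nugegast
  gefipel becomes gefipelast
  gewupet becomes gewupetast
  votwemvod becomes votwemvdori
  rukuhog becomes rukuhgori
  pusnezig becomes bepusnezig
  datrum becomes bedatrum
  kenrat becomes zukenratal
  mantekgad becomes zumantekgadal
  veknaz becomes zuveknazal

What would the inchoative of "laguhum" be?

nugeg and rukuhog both end in -g yet inflect differently (nugegast, rukuhgori), so the final letter is not what conditions the rule; the last vowel is.
"laguhum" has last vowel 'u'. The one such stem in the data (datrum → bedatrum) adds the prefix be-, so the same rule applies.
The other patterns: stems whose last vowel is 'e' add -ast; stems whose last vowel is 'o' delete the last vowel and add -ori; stems whose last vowel is 'a' add zu- … -al around the stem.
So laguhum → belaguhum.

belaguhum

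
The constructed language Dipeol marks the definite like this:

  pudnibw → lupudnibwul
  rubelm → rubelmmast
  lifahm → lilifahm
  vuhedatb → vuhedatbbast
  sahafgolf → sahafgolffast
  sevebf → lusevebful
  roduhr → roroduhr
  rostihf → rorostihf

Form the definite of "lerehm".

lelerehm

sevebf and rostihf both end in -f yet inflect differently (lusevebful, rorostihf), so the final letter is not what conditions the rule; the second-to-last letter is.
"lerehm" has second-to-last letter 'h'. The stems whose second-to-last letter is 'h' (rostihf → rorostihf, roduhr → roroduhr, lifahm → lilifahm) repeat the first consonant+vowel as a prefix.
The other patterns: stems whose second-to-last letter is 'b' add lu- … -ul around the stem; stems whose second-to-last letter is 'l' or 't' double the final consonant and add -ast.
So lerehm → lelerehm.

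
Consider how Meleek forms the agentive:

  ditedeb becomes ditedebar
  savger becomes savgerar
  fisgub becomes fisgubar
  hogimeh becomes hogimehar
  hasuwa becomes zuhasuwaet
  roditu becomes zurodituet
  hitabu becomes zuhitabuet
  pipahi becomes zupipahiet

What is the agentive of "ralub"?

ralubar

"ralub" ends in a consonant. The stems ending in a consonant (ditedeb → ditedebar, savger → savgerar, fisgub → fisgubar) add -ar.
So ralub → ralubar.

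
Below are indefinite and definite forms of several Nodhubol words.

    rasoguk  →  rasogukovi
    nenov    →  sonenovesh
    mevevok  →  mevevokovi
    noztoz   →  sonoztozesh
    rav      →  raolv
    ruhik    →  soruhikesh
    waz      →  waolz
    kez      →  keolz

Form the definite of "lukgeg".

waz and noztoz both end in -z yet inflect differently (waolz, sonoztozesh), so the final letter is not what conditions the rule; the number of vowels is.
"lukgeg" has 2 vowels. The stems with 2 vowels (ruhik → soruhikesh, noztoz → sonoztozesh, nenov → sonenovesh) add so- … -esh around the stem.
The other patterns: stems with 1 vowel insert -ol- after the first vowel; stems with 3 vowels add -ovi.
So lukgeg → solukgegesh.

solukgegesh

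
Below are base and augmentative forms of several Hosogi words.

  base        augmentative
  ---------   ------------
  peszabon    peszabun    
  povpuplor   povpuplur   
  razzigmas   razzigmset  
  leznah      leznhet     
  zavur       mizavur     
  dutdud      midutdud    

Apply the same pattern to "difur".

midifur

povpuplor and zavur both end in -r yet inflect differently (povpuplur, mizavur), so the final letter is not what conditions the rule; the last vowel is.
"difur" has last vowel 'u'. The stems whose last vowel is 'u' (dutdud → midutdud, zavur → mizavur) add the prefix mi-.
The other patterns: stems whose last vowel is 'a' delete the last vowel and add -et; stems whose last vowel is 'o' change the last vowel to 'u'.
So difur → midifur.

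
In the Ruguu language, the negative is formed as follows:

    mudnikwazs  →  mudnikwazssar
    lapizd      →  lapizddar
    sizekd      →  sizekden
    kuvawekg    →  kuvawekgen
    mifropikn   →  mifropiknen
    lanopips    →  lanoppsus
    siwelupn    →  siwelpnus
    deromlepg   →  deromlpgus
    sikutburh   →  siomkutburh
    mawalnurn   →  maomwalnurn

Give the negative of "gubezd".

gubezddar

lapizd and sizekd both end in -d yet inflect differently (lapizddar, sizekden), so the final letter is not what conditions the rule; the second-to-last letter is.
"gubezd" has second-to-last letter 'z'. The stems whose second-to-last letter is 'z' (mudnikwazs → mudnikwazssar, lapizd → lapizddar) double the final consonant and add -ar.
So gubezd → gubezddar.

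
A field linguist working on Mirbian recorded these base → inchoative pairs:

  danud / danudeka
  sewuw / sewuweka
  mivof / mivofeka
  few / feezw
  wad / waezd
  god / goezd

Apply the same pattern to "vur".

"vur" has 1 vowel. The stems with 1 vowel (few → feezw, wad → waezd, god → goezd) insert -ez- after the first vowel.
So vur → vuezr.

vuezr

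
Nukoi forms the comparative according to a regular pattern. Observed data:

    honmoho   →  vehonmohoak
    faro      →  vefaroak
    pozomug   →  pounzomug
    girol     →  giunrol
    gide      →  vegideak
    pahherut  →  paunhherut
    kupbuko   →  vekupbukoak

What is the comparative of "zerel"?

zeunrel

honmoho and girol both have last vowel 'o' yet inflect differently (vehonmohoak, giunrol), so the last vowel is not what conditions the rule; whether the stem ends in a vowel or a consonant is.
"zerel" ends in a consonant. The stems ending in a consonant (girol → giunrol, pozomug → pounzomug, pahherut → paunhherut) insert -un- after the first vowel.
The other pattern: stems ending in a vowel add ve- … -ak around the stem.
So zerel → zeunrel.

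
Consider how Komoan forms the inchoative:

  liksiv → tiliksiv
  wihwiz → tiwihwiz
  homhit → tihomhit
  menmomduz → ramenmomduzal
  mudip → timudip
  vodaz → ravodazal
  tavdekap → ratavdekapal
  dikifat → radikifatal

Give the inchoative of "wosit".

tiwosit

wihwiz and vodaz both end in -z yet inflect differently (tiwihwiz, ravodazal), so the final letter is not what conditions the rule; the last vowel is.
"wosit" has last vowel 'i'. The stems whose last vowel is 'i' (liksiv → tiliksiv, homhit → tihomhit, wihwiz → tiwihwiz) add the prefix ti-.
So wosit → tiwosit.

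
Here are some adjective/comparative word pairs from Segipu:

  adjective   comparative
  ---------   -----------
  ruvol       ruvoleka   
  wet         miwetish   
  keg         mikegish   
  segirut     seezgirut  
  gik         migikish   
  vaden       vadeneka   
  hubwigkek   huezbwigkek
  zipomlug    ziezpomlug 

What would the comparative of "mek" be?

mimekish

gik and hubwigkek both end in -k yet inflect differently (migikish, huezbwigkek), so the final letter is not what conditions the rule; the number of vowels is.
"mek" has 1 vowel. The stems with 1 vowel (gik → migikish, wet → miwetish, keg → mikegish) add mi- … -ish around the stem.
The other patterns: stems with 2 vowels add -eka; stems with 3 vowels insert -ez- after the first vowel.
So mek → mimekish.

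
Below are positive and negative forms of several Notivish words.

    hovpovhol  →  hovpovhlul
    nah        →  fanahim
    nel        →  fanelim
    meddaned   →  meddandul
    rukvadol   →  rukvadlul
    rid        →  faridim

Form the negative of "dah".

fadahim

"dah" has 1 vowel. The stems with 1 vowel (nah → fanahim, nel → fanelim, rid → faridim) add fa- … -im around the stem.
So dah → fadahim.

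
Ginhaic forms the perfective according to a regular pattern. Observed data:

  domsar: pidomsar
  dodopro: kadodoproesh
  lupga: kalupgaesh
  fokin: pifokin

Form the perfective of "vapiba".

kavapibaesh

domsar and lupga both have last vowel 'a' yet inflect differently (pidomsar, kalupgaesh), so the last vowel is not what conditions the rule; whether the stem ends in a vowel or a consonant is.
"vapiba" ends in a vowel. The stems ending in a vowel (lupga → kalupgaesh, dodopro → kadodoproesh) add ka- … -esh around the stem.
The other pattern: stems ending in a consonant add the prefix pi-.
So vapiba → kavapibaesh.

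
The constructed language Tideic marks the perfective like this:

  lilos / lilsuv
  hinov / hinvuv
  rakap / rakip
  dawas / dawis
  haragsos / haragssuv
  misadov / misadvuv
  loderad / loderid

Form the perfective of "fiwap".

dawas and lilos both end in -s yet inflect differently (dawis, lilsuv), so the final letter is not what conditions the rule; the last vowel is.
"fiwap" has last vowel 'a'. The stems whose last vowel is 'a' (loderad → loderid, rakap → rakip, dawas → dawis) change the last vowel to 'i'.
The other pattern: stems whose last vowel is 'o' delete the last vowel and add -uv.
So fiwap → fiwip.

fiwip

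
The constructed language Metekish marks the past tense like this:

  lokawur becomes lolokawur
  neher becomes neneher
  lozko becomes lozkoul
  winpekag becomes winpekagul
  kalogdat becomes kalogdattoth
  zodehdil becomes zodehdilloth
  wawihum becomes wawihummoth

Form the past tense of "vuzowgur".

vuvuzowgur

"vuzowgur" ends in -r. The stems ending in -r (lokawur → lolokawur, neher → neneher) repeat the first consonant+vowel as a prefix.
The other patterns: stems ending in -g or -o add -ul; stems ending in -l, -m or -t double the final consonant and add -oth.
So vuzowgur → vuvuzowgur.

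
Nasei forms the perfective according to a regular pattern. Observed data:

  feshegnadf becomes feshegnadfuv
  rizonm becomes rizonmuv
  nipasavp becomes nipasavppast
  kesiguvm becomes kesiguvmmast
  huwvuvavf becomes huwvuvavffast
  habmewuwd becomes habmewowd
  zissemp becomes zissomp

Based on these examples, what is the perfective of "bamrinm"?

rizonm and kesiguvm both end in -m yet inflect differently (rizonmuv, kesiguvmmast), so the final letter is not what conditions the rule; the second-to-last letter is.
"bamrinm" has second-to-last letter 'n'. The one such stem in the data (rizonm → rizonmuv) adds -uv, so the same rule applies.
So bamrinm → bamrinmuv.

bamrinmuv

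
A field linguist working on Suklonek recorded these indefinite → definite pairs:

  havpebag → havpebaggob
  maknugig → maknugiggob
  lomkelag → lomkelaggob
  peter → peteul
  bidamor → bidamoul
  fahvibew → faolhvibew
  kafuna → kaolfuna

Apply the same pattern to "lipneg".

lipneggob

"lipneg" ends in -g. The stems ending in -g (havpebag → havpebaggob, maknugig → maknugiggob, lomkelag → lomkelaggob) double the final consonant and add -ob.
So lipneg → lipneggob.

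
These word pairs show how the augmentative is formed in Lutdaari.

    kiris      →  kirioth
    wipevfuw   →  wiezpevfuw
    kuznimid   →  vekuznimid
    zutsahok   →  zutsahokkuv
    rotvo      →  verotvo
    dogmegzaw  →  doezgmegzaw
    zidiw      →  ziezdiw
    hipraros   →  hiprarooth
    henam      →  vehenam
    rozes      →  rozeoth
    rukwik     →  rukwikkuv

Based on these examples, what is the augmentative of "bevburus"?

bevburuoth

zutsahok and hipraros both have last vowel 'o' yet inflect differently (zutsahokkuv, hiprarooth), so the last vowel is not what conditions the rule; the final letter is.
"bevburus" ends in -s. The stems ending in -s (hipraros → hiprarooth, rozes → rozeoth, kiris → kirioth) drop the final letter and add -oth.
The other patterns: stems ending in -k double the final consonant and add -uv; stems ending in -w insert -ez- after the first vowel; stems ending in -d, -m or -o add the prefix ve-.
So bevburus → bevburuoth.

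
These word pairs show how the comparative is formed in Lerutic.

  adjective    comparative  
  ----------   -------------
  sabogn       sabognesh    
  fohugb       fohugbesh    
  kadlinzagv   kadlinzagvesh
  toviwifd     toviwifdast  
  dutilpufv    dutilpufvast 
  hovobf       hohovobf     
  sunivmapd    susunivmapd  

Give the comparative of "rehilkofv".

"rehilkofv" has second-to-last letter 'f'. The stems whose second-to-last letter is 'f' (toviwifd → toviwifdast, dutilpufv → dutilpufvast) add -ast.
So rehilkofv → rehilkofvast.

rehilkofvast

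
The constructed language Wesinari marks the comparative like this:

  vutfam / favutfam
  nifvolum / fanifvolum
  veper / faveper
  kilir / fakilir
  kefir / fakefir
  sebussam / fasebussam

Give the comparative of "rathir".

Every pair shown (vutfam → favutfam, nifvolum → fanifvolum, veper → faveper, …) follows the same rule: add the prefix fa-.
So rathir → farathir.

farathir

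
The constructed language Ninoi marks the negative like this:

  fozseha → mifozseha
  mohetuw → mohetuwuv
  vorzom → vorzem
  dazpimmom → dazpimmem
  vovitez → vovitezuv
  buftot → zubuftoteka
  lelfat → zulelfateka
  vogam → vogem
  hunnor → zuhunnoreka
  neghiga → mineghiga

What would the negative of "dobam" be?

dobem

"dobam" ends in -m. The stems ending in -m (vogam → vogem, vorzom → vorzem, dazpimmom → dazpimmem) change the last vowel to 'e'.
So dobam → dobem.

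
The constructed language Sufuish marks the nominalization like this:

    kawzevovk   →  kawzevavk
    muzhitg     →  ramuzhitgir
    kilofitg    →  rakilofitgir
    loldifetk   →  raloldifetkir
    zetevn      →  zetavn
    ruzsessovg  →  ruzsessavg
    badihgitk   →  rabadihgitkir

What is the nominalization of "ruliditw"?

raruliditwir

badihgitk and kawzevovk both end in -k yet inflect differently (rabadihgitkir, kawzevavk), so the final letter is not what conditions the rule; the second-to-last letter is.
"ruliditw" has second-to-last letter 't'. The stems whose second-to-last letter is 't' (badihgitk → rabadihgitkir, loldifetk → raloldifetkir, kilofitg → rakilofitgir) add ra- … -ir around the stem.
The other pattern: stems whose second-to-last letter is 'v' change the last vowel to 'a'.
So ruliditw → raruliditwir.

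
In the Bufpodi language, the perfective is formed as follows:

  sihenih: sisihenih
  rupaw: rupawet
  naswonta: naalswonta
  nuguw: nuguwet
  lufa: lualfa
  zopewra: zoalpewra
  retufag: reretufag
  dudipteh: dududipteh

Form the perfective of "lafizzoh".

lalafizzoh

lufa and rupaw both have last vowel 'a' yet inflect differently (lualfa, rupawet), so the last vowel is not what conditions the rule; the final letter is.
"lafizzoh" ends in -h. The stems ending in -h (dudipteh → dududipteh, sihenih → sisihenih) repeat the first consonant+vowel as a prefix.
The other patterns: stems ending in -a insert -al- after the first vowel; stems ending in -w add -et.
So lafizzoh → lalafizzoh.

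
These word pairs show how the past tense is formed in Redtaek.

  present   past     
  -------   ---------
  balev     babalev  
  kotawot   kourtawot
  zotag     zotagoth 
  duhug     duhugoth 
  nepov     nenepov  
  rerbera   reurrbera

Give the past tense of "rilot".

nepov and kotawot both have last vowel 'o' yet inflect differently (nenepov, kourtawot), so the last vowel is not what conditions the rule; the final letter is.
"rilot" ends in -t. The one such stem in the data (kotawot → kourtawot) inserts -ur- after the first vowel (as does rerbera), so the same rule applies.
So rilot → riurlot.

riurlot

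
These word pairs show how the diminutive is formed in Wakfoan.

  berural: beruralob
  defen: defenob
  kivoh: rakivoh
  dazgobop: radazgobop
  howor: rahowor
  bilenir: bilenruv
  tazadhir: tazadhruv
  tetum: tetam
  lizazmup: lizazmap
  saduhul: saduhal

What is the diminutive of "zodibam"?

"zodibam" has last vowel 'a'. The one such stem in the data (berural → beruralob) adds -ob, so the same rule applies.
The other patterns: stems whose last vowel is 'o' add the prefix ra-; stems whose last vowel is 'i' delete the last vowel and add -uv; stems whose last vowel is 'u' change the last vowel to 'a'.
So zodibam → zodibamob.

zodibamob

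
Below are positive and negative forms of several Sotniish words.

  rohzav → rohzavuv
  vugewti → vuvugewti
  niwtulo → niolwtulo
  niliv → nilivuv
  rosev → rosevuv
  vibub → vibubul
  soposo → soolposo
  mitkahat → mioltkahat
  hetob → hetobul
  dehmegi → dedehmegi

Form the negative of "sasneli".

"sasneli" ends in -i. The stems ending in -i (dehmegi → dedehmegi, vugewti → vuvugewti) repeat the first consonant+vowel as a prefix.
So sasneli → sasasneli.

sasasneli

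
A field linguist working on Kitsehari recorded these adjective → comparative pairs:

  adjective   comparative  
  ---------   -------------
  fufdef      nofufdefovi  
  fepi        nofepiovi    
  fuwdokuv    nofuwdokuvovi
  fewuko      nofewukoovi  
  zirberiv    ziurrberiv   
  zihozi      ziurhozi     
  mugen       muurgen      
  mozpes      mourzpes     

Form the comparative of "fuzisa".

fuwdokuv and zirberiv both end in -v yet inflect differently (nofuwdokuvovi, ziurrberiv), so the final letter is not what conditions the rule; the first letter is.
"fuzisa" begins with f-. The stems beginning with f- (fufdef → nofufdefovi, fepi → nofepiovi, fuwdokuv → nofuwdokuvovi) add no- … -ovi around the stem.
The other pattern: stems beginning with m- or z- insert -ur- after the first vowel.
So fuzisa → nofuzisaovi.

nofuzisaovi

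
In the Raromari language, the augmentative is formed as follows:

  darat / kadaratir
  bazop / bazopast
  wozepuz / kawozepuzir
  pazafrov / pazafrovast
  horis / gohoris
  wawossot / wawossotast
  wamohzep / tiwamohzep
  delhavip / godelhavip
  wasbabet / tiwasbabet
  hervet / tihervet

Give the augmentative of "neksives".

delhavip and wamohzep both end in -p yet inflect differently (godelhavip, tiwamohzep), so the final letter is not what conditions the rule; the last vowel is.
"neksives" has last vowel 'e'. The stems whose last vowel is 'e' (wamohzep → tiwamohzep, hervet → tihervet, wasbabet → tiwasbabet) add the prefix ti-.
The other patterns: stems whose last vowel is 'i' add the prefix go-; stems whose last vowel is 'o' add -ast; stems whose last vowel is 'a' or 'u' add ka- … -ir around the stem.
So neksives → tineksives.

tineksives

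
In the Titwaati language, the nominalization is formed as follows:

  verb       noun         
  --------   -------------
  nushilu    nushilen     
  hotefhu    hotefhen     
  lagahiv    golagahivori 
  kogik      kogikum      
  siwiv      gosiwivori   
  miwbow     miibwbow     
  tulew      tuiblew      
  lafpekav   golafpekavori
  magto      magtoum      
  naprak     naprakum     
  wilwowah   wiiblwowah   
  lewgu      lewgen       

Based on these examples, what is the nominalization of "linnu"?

linnen

"linnu" ends in -u. The stems ending in -u (nushilu → nushilen, lewgu → lewgen, hotefhu → hotefhen) drop the final letter and add -en.
The other patterns: stems ending in -v add go- … -ori around the stem; stems ending in -h or -w insert -ib- after the first vowel; stems ending in -k or -o add -um.
So linnu → linnen.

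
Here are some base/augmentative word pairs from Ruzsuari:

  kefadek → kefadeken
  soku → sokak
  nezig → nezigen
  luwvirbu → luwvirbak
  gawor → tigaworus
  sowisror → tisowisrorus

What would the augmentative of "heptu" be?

heptak

sowisror and soku both begin with s- yet inflect differently (tisowisrorus, sokak), so the first letter is not what conditions the rule; the final letter is.
"heptu" ends in -u. The stems ending in -u (luwvirbu → luwvirbak, soku → sokak) drop the final letter and add -ak.
The other patterns: stems ending in -r add ti- … -us around the stem; stems ending in -g or -k add -en.
So heptu → heptak.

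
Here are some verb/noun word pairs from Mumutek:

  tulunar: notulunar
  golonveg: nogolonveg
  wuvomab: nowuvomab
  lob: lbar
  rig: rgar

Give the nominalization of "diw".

dwar

golonveg and rig both end in -g yet inflect differently (nogolonveg, rgar), so the final letter is not what conditions the rule; the number of vowels is.
"diw" has 1 vowel. The stems with 1 vowel (rig → rgar, lob → lbar) delete the last vowel and add -ar.
The other pattern: stems with 3 vowels add the prefix no-.
So diw → dwar.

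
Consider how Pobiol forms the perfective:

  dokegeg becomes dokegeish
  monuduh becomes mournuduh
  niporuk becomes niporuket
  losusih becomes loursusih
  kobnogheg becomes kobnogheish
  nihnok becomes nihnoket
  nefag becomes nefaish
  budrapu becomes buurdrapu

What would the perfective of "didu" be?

niporuk and monuduh both have last vowel 'u' yet inflect differently (niporuket, mournuduh), so the last vowel is not what conditions the rule; the final letter is.
"didu" ends in -u. The one such stem in the data (budrapu → buurdrapu) inserts -ur- after the first vowel (as do losusih, monuduh), so the same rule applies.
So didu → diurdu.

diurdu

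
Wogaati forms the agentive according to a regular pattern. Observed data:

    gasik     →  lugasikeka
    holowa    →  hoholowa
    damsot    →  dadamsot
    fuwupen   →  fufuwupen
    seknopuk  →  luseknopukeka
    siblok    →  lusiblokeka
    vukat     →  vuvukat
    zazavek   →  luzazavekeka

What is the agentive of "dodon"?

zazavek and fuwupen both have last vowel 'e' yet inflect differently (luzazavekeka, fufuwupen), so the last vowel is not what conditions the rule; the final letter is.
"dodon" ends in -n. The one such stem in the data (fuwupen → fufuwupen) repeats the first consonant+vowel as a prefix (as do holowa, vukat), so the same rule applies.
The other pattern: stems ending in -k add lu- … -eka around the stem.
So dodon → dododon.

dododon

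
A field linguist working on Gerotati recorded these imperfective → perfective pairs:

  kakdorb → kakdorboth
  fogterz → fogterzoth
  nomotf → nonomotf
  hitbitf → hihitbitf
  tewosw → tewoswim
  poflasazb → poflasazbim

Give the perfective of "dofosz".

kakdorb and poflasazb both end in -b yet inflect differently (kakdorboth, poflasazbim), so the final letter is not what conditions the rule; the second-to-last letter is.
"dofosz" has second-to-last letter 's'. The one such stem in the data (tewosw → tewoswim) adds -im, so the same rule applies.
So dofosz → dofoszim.

dofoszim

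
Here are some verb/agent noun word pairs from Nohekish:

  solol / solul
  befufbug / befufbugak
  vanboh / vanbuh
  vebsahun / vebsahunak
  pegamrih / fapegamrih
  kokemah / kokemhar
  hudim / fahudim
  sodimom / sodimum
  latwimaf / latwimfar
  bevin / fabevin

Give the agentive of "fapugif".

kokemah and vanboh both end in -h yet inflect differently (kokemhar, vanbuh), so the final letter is not what conditions the rule; the last vowel is.
"fapugif" has last vowel 'i'. The stems whose last vowel is 'i' (pegamrih → fapegamrih, bevin → fabevin, hudim → fahudim) add the prefix fa-.
So fapugif → fafapugif.

fafapugif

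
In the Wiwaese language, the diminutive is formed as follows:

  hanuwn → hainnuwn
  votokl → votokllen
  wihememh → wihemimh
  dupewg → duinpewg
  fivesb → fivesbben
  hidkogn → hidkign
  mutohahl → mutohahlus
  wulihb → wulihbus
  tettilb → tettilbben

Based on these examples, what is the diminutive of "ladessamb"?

hidkogn and hanuwn both end in -n yet inflect differently (hidkign, hainnuwn), so the final letter is not what conditions the rule; the second-to-last letter is.
"ladessamb" has second-to-last letter 'm'. The one such stem in the data (wihememh → wihemimh) changes the last vowel to 'i' (as does hidkogn), so the same rule applies.
The other patterns: stems whose second-to-last letter is 'w' insert -in- after the first vowel; stems whose second-to-last letter is 'h' add -us; stems whose second-to-last letter is 'k', 'l' or 's' double the final consonant and add -en.
So ladessamb → ladessimb.

ladessimb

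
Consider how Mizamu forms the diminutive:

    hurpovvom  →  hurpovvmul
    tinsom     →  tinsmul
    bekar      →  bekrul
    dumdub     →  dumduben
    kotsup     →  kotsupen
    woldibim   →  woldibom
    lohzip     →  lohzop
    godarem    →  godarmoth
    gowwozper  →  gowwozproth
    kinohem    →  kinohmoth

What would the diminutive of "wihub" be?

hurpovvom and woldibim both end in -m yet inflect differently (hurpovvmul, woldibom), so the final letter is not what conditions the rule; the last vowel is.
"wihub" has last vowel 'u'. The stems whose last vowel is 'u' (dumdub → dumduben, kotsup → kotsupen) add -en.
So wihub → wihuben.

wihuben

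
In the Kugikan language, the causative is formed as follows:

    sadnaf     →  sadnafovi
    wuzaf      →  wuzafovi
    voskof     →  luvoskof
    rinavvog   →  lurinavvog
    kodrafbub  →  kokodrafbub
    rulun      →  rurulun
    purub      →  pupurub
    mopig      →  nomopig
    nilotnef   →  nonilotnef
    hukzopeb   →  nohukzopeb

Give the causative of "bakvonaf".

sadnaf and voskof both end in -f yet inflect differently (sadnafovi, luvoskof), so the final letter is not what conditions the rule; the last vowel is.
"bakvonaf" has last vowel 'a'. The stems whose last vowel is 'a' (sadnaf → sadnafovi, wuzaf → wuzafovi) add -ovi.
The other patterns: stems whose last vowel is 'o' add the prefix lu-; stems whose last vowel is 'u' repeat the first consonant+vowel as a prefix; stems whose last vowel is 'e' or 'i' add the prefix no-.
So bakvonaf → bakvonafovi.

bakvonafovi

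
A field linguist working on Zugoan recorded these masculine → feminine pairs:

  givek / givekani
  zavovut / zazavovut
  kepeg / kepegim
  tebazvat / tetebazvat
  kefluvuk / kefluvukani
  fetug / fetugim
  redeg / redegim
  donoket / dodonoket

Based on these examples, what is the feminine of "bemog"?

bemogim

"bemog" ends in -g. The stems ending in -g (kepeg → kepegim, redeg → redegim, fetug → fetugim) add -im.
So bemog → bemogim.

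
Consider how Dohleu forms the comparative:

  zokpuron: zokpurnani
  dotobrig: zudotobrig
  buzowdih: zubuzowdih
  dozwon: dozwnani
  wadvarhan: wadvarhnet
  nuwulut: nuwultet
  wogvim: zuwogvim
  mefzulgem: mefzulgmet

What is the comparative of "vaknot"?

vakntani

dozwon and wadvarhan both end in -n yet inflect differently (dozwnani, wadvarhnet), so the final letter is not what conditions the rule; the last vowel is.
"vaknot" has last vowel 'o'. The stems whose last vowel is 'o' (dozwon → dozwnani, zokpuron → zokpurnani) delete the last vowel and add -ani.
The other patterns: stems whose last vowel is 'i' add the prefix zu-; stems whose last vowel is 'a', 'e' or 'u' delete the last vowel and add -et.
So vaknot → vakntani.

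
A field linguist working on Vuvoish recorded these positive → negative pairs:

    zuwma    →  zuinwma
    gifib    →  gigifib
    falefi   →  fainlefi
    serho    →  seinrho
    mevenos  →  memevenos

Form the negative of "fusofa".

fuinsofa

falefi and gifib both have last vowel 'i' yet inflect differently (fainlefi, gigifib), so the last vowel is not what conditions the rule; whether the stem ends in a vowel or a consonant is.
"fusofa" ends in a vowel. The stems ending in a vowel (zuwma → zuinwma, serho → seinrho, falefi → fainlefi) insert -in- after the first vowel.
So fusofa → fuinsofa.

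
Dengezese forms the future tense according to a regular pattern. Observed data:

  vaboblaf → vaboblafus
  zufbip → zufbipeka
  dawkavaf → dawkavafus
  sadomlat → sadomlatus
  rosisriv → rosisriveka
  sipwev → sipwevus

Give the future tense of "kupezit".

kupeziteka

rosisriv and sipwev both end in -v yet inflect differently (rosisriveka, sipwevus), so the final letter is not what conditions the rule; the last vowel is.
"kupezit" has last vowel 'i'. The stems whose last vowel is 'i' (zufbip → zufbipeka, rosisriv → rosisriveka) add -eka.
So kupezit → kupeziteka.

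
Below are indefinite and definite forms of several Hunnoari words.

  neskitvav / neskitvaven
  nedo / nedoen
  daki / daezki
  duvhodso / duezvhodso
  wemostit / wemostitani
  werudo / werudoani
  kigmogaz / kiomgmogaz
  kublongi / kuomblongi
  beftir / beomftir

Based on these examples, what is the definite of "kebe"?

nedo and duvhodso both end in -o yet inflect differently (nedoen, duezvhodso), so the final letter is not what conditions the rule; the first letter is.
"kebe" begins with k-. The stems beginning with k- (kigmogaz → kiomgmogaz, kublongi → kuomblongi) insert -om- after the first vowel.
The other patterns: stems beginning with n- add -en; stems beginning with d- insert -ez- after the first vowel; stems beginning with w- add -ani.
So kebe → keombe.

keombe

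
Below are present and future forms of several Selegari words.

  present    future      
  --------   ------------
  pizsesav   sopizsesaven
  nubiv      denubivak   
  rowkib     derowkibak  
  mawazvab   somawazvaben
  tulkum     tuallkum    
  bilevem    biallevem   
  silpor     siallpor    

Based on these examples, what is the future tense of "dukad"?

sodukaden

mawazvab and rowkib both end in -b yet inflect differently (somawazvaben, derowkibak), so the final letter is not what conditions the rule; the last vowel is.
"dukad" has last vowel 'a'. The stems whose last vowel is 'a' (pizsesav → sopizsesaven, mawazvab → somawazvaben) add so- … -en around the stem.
The other patterns: stems whose last vowel is 'i' add de- … -ak around the stem; stems whose last vowel is 'e', 'o' or 'u' insert -al- after the first vowel.
So dukad → sodukaden.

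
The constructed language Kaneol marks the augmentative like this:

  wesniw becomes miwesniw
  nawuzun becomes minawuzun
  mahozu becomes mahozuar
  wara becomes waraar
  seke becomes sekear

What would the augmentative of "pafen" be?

mipafen

"pafen" ends in a consonant. The stems ending in a consonant (wesniw → miwesniw, nawuzun → minawuzun) add the prefix mi-.
The other pattern: stems ending in a vowel add -ar.
So pafen → mipafen.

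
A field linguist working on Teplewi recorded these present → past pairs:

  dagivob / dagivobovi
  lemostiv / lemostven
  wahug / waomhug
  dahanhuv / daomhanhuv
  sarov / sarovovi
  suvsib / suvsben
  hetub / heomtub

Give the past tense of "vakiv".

vakven

"vakiv" has last vowel 'i'. The stems whose last vowel is 'i' (suvsib → suvsben, lemostiv → lemostven) delete the last vowel and add -en.
The other patterns: stems whose last vowel is 'o' add -ovi; stems whose last vowel is 'u' insert -om- after the first vowel.
So vakiv → vakven.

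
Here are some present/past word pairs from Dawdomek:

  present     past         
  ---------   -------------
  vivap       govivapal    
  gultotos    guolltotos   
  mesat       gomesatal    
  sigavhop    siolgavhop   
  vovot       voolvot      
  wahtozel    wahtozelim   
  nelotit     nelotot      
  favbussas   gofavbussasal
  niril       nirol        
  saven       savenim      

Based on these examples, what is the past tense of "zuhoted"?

zuhotedim

"zuhoted" has last vowel 'e'. The stems whose last vowel is 'e' (saven → savenim, wahtozel → wahtozelim) add -im.
So zuhoted → zuhotedim.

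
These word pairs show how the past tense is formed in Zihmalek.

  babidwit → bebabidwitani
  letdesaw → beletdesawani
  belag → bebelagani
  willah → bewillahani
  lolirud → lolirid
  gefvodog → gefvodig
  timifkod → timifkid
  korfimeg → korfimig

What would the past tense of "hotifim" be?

behotifimani

"hotifim" has last vowel 'i'. The one such stem in the data (babidwit → bebabidwitani) adds be- … -ani around the stem, so the same rule applies.
The other pattern: stems whose last vowel is 'e', 'o' or 'u' change the last vowel to 'i'.
So hotifim → behotifimani.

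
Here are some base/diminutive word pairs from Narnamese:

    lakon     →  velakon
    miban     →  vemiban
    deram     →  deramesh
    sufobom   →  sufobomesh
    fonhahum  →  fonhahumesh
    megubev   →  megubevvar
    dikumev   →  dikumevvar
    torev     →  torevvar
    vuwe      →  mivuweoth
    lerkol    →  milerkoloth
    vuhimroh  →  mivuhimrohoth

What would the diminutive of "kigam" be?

"kigam" ends in -m. The stems ending in -m (deram → deramesh, sufobom → sufobomesh, fonhahum → fonhahumesh) add -esh.
The other patterns: stems ending in -n add the prefix ve-; stems ending in -v double the final consonant and add -ar; stems ending in -e, -h or -l add mi- … -oth around the stem.
So kigam → kigamesh.

kigamesh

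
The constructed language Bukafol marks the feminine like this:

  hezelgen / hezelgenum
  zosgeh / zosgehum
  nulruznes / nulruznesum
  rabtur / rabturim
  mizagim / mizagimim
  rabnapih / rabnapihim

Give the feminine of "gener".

generum

zosgeh and rabnapih both end in -h yet inflect differently (zosgehum, rabnapihim), so the final letter is not what conditions the rule; the last vowel is.
"gener" has last vowel 'e'. The stems whose last vowel is 'e' (zosgeh → zosgehum, nulruznes → nulruznesum, hezelgen → hezelgenum) add -um.
So gener → generum.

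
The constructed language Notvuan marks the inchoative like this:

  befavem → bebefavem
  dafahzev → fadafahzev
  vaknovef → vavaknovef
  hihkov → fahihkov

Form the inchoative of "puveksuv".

fapuveksuv

dafahzev and vaknovef both have last vowel 'e' yet inflect differently (fadafahzev, vavaknovef), so the last vowel is not what conditions the rule; the final letter is.
"puveksuv" ends in -v. The stems ending in -v (dafahzev → fadafahzev, hihkov → fahihkov) add the prefix fa-.
The other pattern: stems ending in -f or -m repeat the first consonant+vowel as a prefix.
So puveksuv → fapuveksuv.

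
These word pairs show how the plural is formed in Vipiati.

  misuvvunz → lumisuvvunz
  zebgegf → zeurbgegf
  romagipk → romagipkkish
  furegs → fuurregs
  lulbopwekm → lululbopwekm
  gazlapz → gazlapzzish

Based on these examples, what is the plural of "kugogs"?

gazlapz and misuvvunz both end in -z yet inflect differently (gazlapzzish, lumisuvvunz), so the final letter is not what conditions the rule; the second-to-last letter is.
"kugogs" has second-to-last letter 'g'. The stems whose second-to-last letter is 'g' (zebgegf → zeurbgegf, furegs → fuurregs) insert -ur- after the first vowel.
So kugogs → kuurgogs.

kuurgogs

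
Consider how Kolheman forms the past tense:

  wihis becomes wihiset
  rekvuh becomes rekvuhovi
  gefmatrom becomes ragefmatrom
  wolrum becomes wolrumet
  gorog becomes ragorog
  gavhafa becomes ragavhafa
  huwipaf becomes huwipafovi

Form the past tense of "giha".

ragiha

wolrum and gefmatrom both end in -m yet inflect differently (wolrumet, ragefmatrom), so the final letter is not what conditions the rule; the first letter is.
"giha" begins with g-. The stems beginning with g- (gorog → ragorog, gefmatrom → ragefmatrom, gavhafa → ragavhafa) add the prefix ra-.
The other patterns: stems beginning with w- add -et; stems beginning with h- or r- add -ovi.
So giha → ragiha.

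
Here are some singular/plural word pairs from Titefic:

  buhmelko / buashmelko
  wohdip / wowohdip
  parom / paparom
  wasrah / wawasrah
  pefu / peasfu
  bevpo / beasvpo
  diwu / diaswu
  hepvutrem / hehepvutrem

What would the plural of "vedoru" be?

veasdoru

buhmelko and parom both have last vowel 'o' yet inflect differently (buashmelko, paparom), so the last vowel is not what conditions the rule; whether the stem ends in a vowel or a consonant is.
"vedoru" ends in a vowel. The stems ending in a vowel (pefu → peasfu, buhmelko → buashmelko, diwu → diaswu) insert -as- after the first vowel.
So vedoru → veasdoru.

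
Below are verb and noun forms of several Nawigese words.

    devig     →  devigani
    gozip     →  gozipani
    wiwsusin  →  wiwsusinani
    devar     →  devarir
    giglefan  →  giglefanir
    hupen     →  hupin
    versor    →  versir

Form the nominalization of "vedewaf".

vedewafir

wiwsusin and giglefan both end in -n yet inflect differently (wiwsusinani, giglefanir), so the final letter is not what conditions the rule; the last vowel is.
"vedewaf" has last vowel 'a'. The stems whose last vowel is 'a' (devar → devarir, giglefan → giglefanir) add -ir.
So vedewaf → vedewafir.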